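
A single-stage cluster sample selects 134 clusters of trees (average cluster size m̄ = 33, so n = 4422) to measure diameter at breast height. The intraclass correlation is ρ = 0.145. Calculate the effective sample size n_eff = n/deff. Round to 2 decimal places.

deff = 1 + (33 − 1)·0.145 = 1 + 4.64 = 5.64.
n_eff = 4422 / 5.64 = 784.04.

784.04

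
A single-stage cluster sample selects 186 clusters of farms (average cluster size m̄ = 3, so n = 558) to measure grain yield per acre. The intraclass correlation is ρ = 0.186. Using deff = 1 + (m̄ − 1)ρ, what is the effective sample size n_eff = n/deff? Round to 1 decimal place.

deff = 1 + (3 − 1)·0.186 = 1 + 0.372 = 1.372.
n_eff = 558 / 1.372 = 406.7.

406.7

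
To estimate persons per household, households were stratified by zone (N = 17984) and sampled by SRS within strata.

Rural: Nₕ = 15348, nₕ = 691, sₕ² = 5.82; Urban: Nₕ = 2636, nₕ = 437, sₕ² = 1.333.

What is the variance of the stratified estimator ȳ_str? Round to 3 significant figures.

0.00591

Var(ȳ_str) = Σₕ Wₕ²(1 − fₕ)sₕ²/nₕ with Wₕ = Nₕ/N, N = 17984.
Rural: Wₕ = 0.85342527; term = 0.85342527²·(1 − 0.04502215)·5.82/691 = 0.0058582679.
Urban: Wₕ = 0.14657473; term = 0.14657473²·(1 − 0.16578149)·1.333/437 = 5.4669709 × 10^-5.
Sum = 0.0059129376.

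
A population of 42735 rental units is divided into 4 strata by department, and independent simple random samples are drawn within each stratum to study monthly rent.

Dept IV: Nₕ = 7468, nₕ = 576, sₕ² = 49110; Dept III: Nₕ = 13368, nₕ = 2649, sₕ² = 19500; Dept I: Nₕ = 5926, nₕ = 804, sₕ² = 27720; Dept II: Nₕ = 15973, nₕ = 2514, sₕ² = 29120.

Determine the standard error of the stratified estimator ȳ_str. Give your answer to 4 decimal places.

Var(ȳ_str) = Σₕ Wₕ²(1 − fₕ)sₕ²/nₕ with Wₕ = Nₕ/N, N = 42735.
Dept IV: Wₕ = 0.17475137; term = 0.17475137²·(1 − 0.07712908)·49110/576 = 2.4028663.
Dept III: Wₕ = 0.31281151; term = 0.31281151²·(1 − 0.19815978)·19500/2649 = 0.57757175.
Dept I: Wₕ = 0.13866854; term = 0.13866854²·(1 − 0.13567330)·27720/804 = 0.57302159.
Dept II: Wₕ = 0.37376857; term = 0.37376857²·(1 − 0.15739060)·29120/2514 = 1.3635089.
Sum = 4.9169685.
SE = √(4.9169685) = 2.2174.

2.2174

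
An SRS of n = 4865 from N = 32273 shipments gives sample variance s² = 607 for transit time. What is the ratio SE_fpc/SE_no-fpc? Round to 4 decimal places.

f = n/N = 4865/32273 = 0.15074520.
SE_no-fpc = √(s²/n) = 0.35322621; SE_fpc = √((1−f)s²/n) = 0.32551569.
Ratio = √(1−f) = 0.92155021.

0.9216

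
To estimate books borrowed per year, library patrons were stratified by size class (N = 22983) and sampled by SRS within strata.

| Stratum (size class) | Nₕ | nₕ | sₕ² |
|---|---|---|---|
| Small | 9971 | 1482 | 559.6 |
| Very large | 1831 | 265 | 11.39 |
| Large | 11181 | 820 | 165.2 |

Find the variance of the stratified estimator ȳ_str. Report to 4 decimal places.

0.1049

Var(ȳ_str) = Σₕ Wₕ²(1 − fₕ)sₕ²/nₕ with Wₕ = Nₕ/N, N = 22983.
Small: Wₕ = 0.43384241; term = 0.43384241²·(1 − 0.14863103)·559.6/1482 = 0.060507794.
Very large: Wₕ = 0.07966758; term = 0.07966758²·(1 − 0.14472966)·11.39/265 = 2.33316 × 10^-4.
Large: Wₕ = 0.48649001; term = 0.48649001²·(1 − 0.07333870)·165.2/820 = 0.044184005.
Sum = 0.10492512.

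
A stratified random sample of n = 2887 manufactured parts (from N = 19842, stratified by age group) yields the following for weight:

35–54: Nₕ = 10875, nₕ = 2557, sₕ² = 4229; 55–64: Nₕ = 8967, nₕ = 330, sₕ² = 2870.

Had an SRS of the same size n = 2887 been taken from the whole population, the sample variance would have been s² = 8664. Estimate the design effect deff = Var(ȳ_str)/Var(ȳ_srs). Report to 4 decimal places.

0.8153

Var(ȳ_str) = Σ Wₕ²(1−fₕ)sₕ²/nₕ with Wₕ = Nₕ/19842:
  35–54: (10875/19842)²·(1−2557/10875)·4229/2557 = 0.38000057
  55–64: (8967/19842)²·(1−330/8967)·2870/330 = 1.7108312
  → Var(ȳ_str) = 2.0908318.
Var(ȳ_srs) = (1 − 2887/19842)·8664/2887 = 2.5643896.
deff = 2.0908318 / 2.5643896 = 0.8153.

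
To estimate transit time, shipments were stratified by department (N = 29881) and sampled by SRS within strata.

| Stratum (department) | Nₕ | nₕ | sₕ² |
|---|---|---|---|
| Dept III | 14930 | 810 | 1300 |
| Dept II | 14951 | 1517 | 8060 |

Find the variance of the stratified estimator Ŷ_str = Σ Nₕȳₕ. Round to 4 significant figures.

1.405 × 10^9

Var(Ŷ_str) = Σₕ Nₕ²(1 − fₕ)sₕ²/nₕ.
Dept III: 14930²·(1 − 810/14930)·1300/810 = 3.383396 × 10^8.
Dept II: 14951²·(1 − 1517/14951)·8060/1517 = 1.067149 × 10^9.
Sum = 1.4054886 × 10^9.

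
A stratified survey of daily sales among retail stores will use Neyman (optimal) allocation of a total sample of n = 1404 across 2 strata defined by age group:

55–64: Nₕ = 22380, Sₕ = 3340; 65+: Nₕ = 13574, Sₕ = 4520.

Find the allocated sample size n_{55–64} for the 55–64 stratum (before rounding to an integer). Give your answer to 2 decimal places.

Neyman allocation: nₕ = n·NₕSₕ / Σⱼ NⱼSⱼ.
Σ NⱼSⱼ = 22380·3340 + 13574·4520 = 1.3610368 × 10^8.
n_{55–64} = 1404·22380·3340 / (1.3610368 × 10^8) = 771.09.

771.09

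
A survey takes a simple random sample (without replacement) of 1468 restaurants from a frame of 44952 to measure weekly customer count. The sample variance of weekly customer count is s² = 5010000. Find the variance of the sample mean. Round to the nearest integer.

3301

Under SRS without replacement, Var(ȳ) = (1 − f)·s²/n with f = n/N = 1468/44952 = 0.03265706.
Var(ȳ) = (1 − 0.03265706)·5010000/1468 = 0.96734294·3412.8065 = 3301.3543.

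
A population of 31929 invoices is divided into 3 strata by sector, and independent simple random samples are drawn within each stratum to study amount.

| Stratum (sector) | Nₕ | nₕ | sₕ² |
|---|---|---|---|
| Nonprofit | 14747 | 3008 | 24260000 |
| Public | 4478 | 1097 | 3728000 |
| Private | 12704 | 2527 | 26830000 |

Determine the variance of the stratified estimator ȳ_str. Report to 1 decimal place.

Var(ȳ_str) = Σₕ Wₕ²(1 − fₕ)sₕ²/nₕ with Wₕ = Nₕ/N, N = 31929.
Nonprofit: Wₕ = 0.46186852; term = 0.46186852²·(1 − 0.20397369)·24260000/3008 = 1369.5475.
Public: Wₕ = 0.14024868; term = 0.14024868²·(1 − 0.24497544)·3728000/1097 = 50.469372.
Private: Wₕ = 0.39788280; term = 0.39788280²·(1 − 0.19891373)·26830000/2527 = 1346.496.
Sum = 2766.5129.

2766.5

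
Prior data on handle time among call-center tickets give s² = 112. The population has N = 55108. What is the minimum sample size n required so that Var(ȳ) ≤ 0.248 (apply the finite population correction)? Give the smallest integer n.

Without fpc, n₀ = s²/D = 112/0.248 = 451.6129.
With fpc, (1 − n/N)·s²/n ≤ D requires n ≥ n₀/(1 + n₀/N) = 451.6129/(1 + 451.6129/55108) = 447.9420.
Rounding up, n = 448.

448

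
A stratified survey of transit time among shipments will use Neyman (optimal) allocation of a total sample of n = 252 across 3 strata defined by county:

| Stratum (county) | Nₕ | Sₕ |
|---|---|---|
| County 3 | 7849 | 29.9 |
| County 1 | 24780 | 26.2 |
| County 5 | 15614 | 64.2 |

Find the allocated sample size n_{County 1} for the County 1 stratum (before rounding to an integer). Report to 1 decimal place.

86.7

Neyman allocation: nₕ = n·NₕSₕ / Σⱼ NⱼSⱼ.
Σ NⱼSⱼ = 7849·29.9 + 24780·26.2 + 15614·64.2 = 1.8863399 × 10^6.
n_{County 1} = 252·24780·26.2 / (1.8863399 × 10^6) = 86.7.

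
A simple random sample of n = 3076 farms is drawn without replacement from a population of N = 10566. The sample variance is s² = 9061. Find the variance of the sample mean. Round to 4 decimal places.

Under SRS without replacement, Var(ȳ) = (1 − f)·s²/n with f = n/N = 3076/10566 = 0.29112247.
Var(ȳ) = (1 − 0.29112247)·9061/3076 = 0.70887753·2.9457087 = 2.0881467.

2.0881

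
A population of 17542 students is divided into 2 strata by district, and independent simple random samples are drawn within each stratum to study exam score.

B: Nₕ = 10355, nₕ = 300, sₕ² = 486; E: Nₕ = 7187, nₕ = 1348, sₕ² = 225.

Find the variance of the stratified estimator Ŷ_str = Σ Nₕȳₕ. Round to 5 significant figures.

Var(Ŷ_str) = Σₕ Nₕ²(1 − fₕ)sₕ²/nₕ.
B: 10355²·(1 − 300/10355)·486/300 = 1.6867363 × 10^8.
E: 7187²·(1 − 1348/7187)·225/1348 = 7.0045259 × 10^6.
Sum = 1.7567816 × 10^8.

1.7568 × 10^8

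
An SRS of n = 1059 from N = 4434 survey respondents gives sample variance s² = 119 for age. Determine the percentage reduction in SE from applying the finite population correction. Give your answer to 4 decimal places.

12.7553

f = n/N = 1059/4434 = 0.23883627.
SE_no-fpc = √(s²/n) = 0.33521659; SE_fpc = √((1−f)s²/n) = 0.2924587.
Ratio = √(1−f) = 0.87244698. Reduction = 100·(1 − 0.87244698) = 12.7553%.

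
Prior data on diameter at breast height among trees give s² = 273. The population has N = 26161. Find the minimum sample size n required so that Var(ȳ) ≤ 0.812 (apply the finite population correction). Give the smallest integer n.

Without fpc, n₀ = s²/D = 273/0.812 = 336.2069.
With fpc, (1 − n/N)·s²/n ≤ D requires n ≥ n₀/(1 + n₀/N) = 336.2069/(1 + 336.2069/26161) = 331.9410.
Rounding up, n = 332.

332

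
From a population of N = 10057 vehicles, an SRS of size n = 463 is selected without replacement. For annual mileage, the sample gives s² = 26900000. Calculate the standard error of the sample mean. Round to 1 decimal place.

Under SRS without replacement, Var(ȳ) = (1 − f)·s²/n with f = n/N = 463/10057 = 0.04603759.
Var(ȳ) = (1 − 0.04603759)·26900000/463 = 0.95396241·58099.352 = 55424.598.
SE(ȳ) = √(55424.598) = 235.4.

235.4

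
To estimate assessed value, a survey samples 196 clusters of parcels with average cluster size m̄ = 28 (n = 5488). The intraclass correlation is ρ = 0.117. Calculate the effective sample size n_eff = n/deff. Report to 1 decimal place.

1319.5

deff = 1 + (28 − 1)·0.117 = 1 + 3.159 = 4.159.
n_eff = 5488 / 4.159 = 1319.5.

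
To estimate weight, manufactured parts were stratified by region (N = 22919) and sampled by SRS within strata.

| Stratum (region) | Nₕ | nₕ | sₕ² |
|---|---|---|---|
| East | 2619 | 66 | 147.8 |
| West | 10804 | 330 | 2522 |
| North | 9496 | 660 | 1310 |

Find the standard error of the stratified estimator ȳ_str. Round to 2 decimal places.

Var(ȳ_str) = Σₕ Wₕ²(1 − fₕ)sₕ²/nₕ with Wₕ = Nₕ/N, N = 22919.
East: Wₕ = 0.11427200; term = 0.11427200²·(1 − 0.02520046)·147.8/66 = 0.028505291.
West: Wₕ = 0.47139928; term = 0.47139928²·(1 − 0.03054424)·2522/330 = 1.6464061.
North: Wₕ = 0.41432872; term = 0.41432872²·(1 − 0.06950295)·1310/660 = 0.31705342.
Sum = 1.9919648.
SE = √(1.9919648) = 1.41.

1.41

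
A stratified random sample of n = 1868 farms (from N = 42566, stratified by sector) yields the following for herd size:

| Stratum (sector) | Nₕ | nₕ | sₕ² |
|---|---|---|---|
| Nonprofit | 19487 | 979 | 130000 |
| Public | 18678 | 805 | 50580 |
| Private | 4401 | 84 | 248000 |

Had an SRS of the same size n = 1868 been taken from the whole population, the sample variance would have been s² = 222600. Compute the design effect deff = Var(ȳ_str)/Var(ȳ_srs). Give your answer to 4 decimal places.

Var(ȳ_str) = Σ Wₕ²(1−fₕ)sₕ²/nₕ with Wₕ = Nₕ/42566:
  Nonprofit: (19487/42566)²·(1−979/19487)·130000/979 = 26.432574
  Public: (18678/42566)²·(1−805/18678)·50580/805 = 11.576708
  Private: (4401/42566)²·(1−84/4401)·248000/84 = 30.958516
  → Var(ȳ_str) = 68.967798.
Var(ȳ_srs) = (1 − 1868/42566)·222600/1868 = 113.93536.
deff = 68.967798 / 113.93536 = 0.6053.

0.6053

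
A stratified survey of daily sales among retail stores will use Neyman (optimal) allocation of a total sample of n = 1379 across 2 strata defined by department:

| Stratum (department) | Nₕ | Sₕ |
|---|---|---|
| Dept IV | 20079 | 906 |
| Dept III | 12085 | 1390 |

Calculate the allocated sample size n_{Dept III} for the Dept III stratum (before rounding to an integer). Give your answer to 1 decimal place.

Neyman allocation: nₕ = n·NₕSₕ / Σⱼ NⱼSⱼ.
Σ NⱼSⱼ = 20079·906 + 12085·1390 = 3.4989724 × 10^7.
n_{Dept III} = 1379·12085·1390 / (3.4989724 × 10^7) = 662.0.

662.0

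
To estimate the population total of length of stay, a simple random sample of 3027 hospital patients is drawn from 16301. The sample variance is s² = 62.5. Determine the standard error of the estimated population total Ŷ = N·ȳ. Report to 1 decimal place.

2113.7

Var(Ŷ) = N²·Var(ȳ) = N²·(1 − n/N)·s²/n.
f = 3027/16301 = 0.18569413; Var(ȳ) = 0.81430587·62.5/3027 = 0.016813385.
Var(Ŷ) = 16301² · 0.016813385 = 4.4676964 × 10^6.
SE(Ŷ) = √(4.4676964 × 10^6) = 2113.7.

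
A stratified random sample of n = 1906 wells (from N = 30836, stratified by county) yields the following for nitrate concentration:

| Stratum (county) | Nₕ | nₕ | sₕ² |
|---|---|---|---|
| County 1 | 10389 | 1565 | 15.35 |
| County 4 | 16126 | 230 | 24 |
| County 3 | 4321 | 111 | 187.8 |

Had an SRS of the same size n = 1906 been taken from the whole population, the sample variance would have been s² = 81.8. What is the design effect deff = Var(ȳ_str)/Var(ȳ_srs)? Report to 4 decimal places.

Var(ȳ_str) = Σ Wₕ²(1−fₕ)sₕ²/nₕ with Wₕ = Nₕ/30836:
  County 1: (10389/30836)²·(1−1565/10389)·15.35/1565 = 9.4562122 × 10^-4
  County 4: (16126/30836)²·(1−230/16126)·24/230 = 0.028130784
  County 3: (4321/30836)²·(1−111/4321)·187.8/111 = 0.032368524
  → Var(ȳ_str) = 0.061444929.
Var(ȳ_srs) = (1 − 1906/30836)·81.8/1906 = 0.04026436.
deff = 0.061444929 / 0.04026436 = 1.5260.

1.5260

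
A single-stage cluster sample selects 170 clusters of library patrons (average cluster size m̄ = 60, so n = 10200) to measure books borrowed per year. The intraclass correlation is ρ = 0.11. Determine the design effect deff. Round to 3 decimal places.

7.490

deff = 1 + (60 − 1)·0.11 = 1 + 6.49 = 7.49.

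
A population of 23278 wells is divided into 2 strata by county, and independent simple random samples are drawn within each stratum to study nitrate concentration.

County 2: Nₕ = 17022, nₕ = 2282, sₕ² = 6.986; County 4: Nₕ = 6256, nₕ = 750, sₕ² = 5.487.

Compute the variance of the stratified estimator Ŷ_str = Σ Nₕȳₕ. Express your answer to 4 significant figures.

Var(Ŷ_str) = Σₕ Nₕ²(1 − fₕ)sₕ²/nₕ.
County 2: 17022²·(1 − 2282/17022)·6.986/2282 = 768105.74.
County 4: 6256²·(1 − 750/6256)·5.487/750 = 252003.54.
Sum = 1.0201093 × 10^6.

1.020 × 10^6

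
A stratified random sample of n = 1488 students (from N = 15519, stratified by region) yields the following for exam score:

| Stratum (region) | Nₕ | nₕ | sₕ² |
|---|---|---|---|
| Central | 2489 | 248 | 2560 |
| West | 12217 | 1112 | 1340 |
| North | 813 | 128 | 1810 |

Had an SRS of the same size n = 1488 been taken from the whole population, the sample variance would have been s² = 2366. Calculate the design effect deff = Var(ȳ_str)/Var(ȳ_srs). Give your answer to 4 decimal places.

0.6612

Var(ȳ_str) = Σ Wₕ²(1−fₕ)sₕ²/nₕ with Wₕ = Nₕ/15519:
  Central: (2489/15519)²·(1−248/2489)·2560/248 = 0.23907137
  West: (12217/15519)²·(1−1112/12217)·1340/1112 = 0.67882164
  North: (813/15519)²·(1−128/813)·1810/128 = 0.03269808
  → Var(ȳ_str) = 0.95059109.
Var(ȳ_srs) = (1 − 1488/15519)·2366/1488 = 1.4375955.
deff = 0.95059109 / 1.4375955 = 0.6612.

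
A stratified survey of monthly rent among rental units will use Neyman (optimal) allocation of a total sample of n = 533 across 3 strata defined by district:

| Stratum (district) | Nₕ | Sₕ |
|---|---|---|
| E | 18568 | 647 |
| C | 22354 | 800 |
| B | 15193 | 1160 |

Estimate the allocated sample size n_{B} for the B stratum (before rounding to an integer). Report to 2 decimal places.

197.67

Neyman allocation: nₕ = n·NₕSₕ / Σⱼ NⱼSⱼ.
Σ NⱼSⱼ = 18568·647 + 22354·800 + 15193·1160 = 4.7520576 × 10^7.
n_{B} = 533·15193·1160 / (4.7520576 × 10^7) = 197.67.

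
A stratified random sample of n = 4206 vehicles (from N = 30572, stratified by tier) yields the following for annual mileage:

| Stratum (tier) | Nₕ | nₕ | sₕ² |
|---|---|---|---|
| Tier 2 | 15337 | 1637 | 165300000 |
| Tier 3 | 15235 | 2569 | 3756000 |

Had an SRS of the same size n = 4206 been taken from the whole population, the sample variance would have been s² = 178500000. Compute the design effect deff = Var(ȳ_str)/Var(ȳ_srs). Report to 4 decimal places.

0.6285

Var(ȳ_str) = Σ Wₕ²(1−fₕ)sₕ²/nₕ with Wₕ = Nₕ/30572:
  Tier 2: (15337/30572)²·(1−1637/15337)·165300000/1637 = 22700.606
  Tier 3: (15235/30572)²·(1−2569/15235)·3756000/2569 = 301.85316
  → Var(ȳ_str) = 23002.459.
Var(ȳ_srs) = (1 − 4206/30572)·178500000/4206 = 36600.696.
deff = 23002.459 / 36600.696 = 0.6285.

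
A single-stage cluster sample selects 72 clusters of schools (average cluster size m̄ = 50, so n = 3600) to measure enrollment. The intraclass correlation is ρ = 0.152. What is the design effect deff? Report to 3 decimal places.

deff = 1 + (50 − 1)·0.152 = 1 + 7.448 = 8.448.

8.448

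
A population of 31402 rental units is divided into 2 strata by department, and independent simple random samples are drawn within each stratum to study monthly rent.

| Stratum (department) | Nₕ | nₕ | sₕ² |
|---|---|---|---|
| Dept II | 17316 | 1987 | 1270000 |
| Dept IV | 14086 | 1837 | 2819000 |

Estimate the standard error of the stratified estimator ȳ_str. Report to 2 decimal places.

Var(ȳ_str) = Σₕ Wₕ²(1 − fₕ)sₕ²/nₕ with Wₕ = Nₕ/N, N = 31402.
Dept II: Wₕ = 0.55142985; term = 0.55142985²·(1 − 0.11474936)·1270000/1987 = 172.04919.
Dept IV: Wₕ = 0.44857015; term = 0.44857015²·(1 − 0.13041318)·2819000/1837 = 268.50948.
Sum = 440.55867.
SE = √(440.55867) = 20.99.

20.99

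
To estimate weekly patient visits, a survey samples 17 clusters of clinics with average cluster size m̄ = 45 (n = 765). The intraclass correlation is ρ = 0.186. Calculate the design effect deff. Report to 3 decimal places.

deff = 1 + (45 − 1)·0.186 = 1 + 8.184 = 9.184.

9.184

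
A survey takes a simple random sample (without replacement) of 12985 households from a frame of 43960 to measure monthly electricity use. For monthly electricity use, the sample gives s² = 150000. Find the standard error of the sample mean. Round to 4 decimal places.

2.8530

Under SRS without replacement, Var(ȳ) = (1 − f)·s²/n with f = n/N = 12985/43960 = 0.29538217.
Var(ȳ) = (1 − 0.29538217)·150000/12985 = 0.70461783·11.551791 = 8.1395976.
SE(ȳ) = √(8.1395976) = 2.8530.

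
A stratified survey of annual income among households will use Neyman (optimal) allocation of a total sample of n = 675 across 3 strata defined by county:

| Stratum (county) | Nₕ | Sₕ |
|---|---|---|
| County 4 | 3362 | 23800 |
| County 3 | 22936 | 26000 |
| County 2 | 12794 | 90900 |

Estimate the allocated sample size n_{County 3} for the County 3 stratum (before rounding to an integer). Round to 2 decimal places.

218.84

Neyman allocation: nₕ = n·NₕSₕ / Σⱼ NⱼSⱼ.
Σ NⱼSⱼ = 3362·23800 + 22936·26000 + 12794·90900 = 1.8393262 × 10^9.
n_{County 3} = 675·22936·26000 / (1.8393262 × 10^9) = 218.84.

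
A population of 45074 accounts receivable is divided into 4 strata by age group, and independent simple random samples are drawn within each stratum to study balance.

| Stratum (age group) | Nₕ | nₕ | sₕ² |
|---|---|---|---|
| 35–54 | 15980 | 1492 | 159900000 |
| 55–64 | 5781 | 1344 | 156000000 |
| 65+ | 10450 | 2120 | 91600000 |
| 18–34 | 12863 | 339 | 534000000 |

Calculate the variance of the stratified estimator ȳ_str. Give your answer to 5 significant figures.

Var(ȳ_str) = Σₕ Wₕ²(1 − fₕ)sₕ²/nₕ with Wₕ = Nₕ/N, N = 45074.
35–54: Wₕ = 0.35452811; term = 0.35452811²·(1 − 0.09336671)·159900000/1492 = 12212.727.
55–64: Wₕ = 0.12825576; term = 0.12825576²·(1 − 0.23248573)·156000000/1344 = 1465.4315.
65+: Wₕ = 0.23184097; term = 0.23184097²·(1 − 0.20287081)·91600000/2120 = 1851.2655.
18–34: Wₕ = 0.28537516; term = 0.28537516²·(1 − 0.02635466)·534000000/339 = 124903.52.
Sum = 140432.94.

140430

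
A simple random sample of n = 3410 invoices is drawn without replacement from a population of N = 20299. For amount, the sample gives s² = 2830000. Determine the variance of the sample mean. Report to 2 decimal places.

690.50

Under SRS without replacement, Var(ȳ) = (1 − f)·s²/n with f = n/N = 3410/20299 = 0.16798857.
Var(ȳ) = (1 − 0.16798857)·2830000/3410 = 0.83201143·829.91202 = 690.49629.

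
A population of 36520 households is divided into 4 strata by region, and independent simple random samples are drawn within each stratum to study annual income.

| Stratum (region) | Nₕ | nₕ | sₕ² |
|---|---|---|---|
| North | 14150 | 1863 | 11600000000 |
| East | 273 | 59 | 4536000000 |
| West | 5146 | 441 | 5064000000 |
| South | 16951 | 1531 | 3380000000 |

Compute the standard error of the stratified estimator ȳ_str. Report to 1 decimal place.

Var(ȳ_str) = Σₕ Wₕ²(1 − fₕ)sₕ²/nₕ with Wₕ = Nₕ/N, N = 36520.
North: Wₕ = 0.38745893; term = 0.38745893²·(1 − 0.13166078)·11600000000/1863 = 811681.96.
East: Wₕ = 0.00747536; term = 0.00747536²·(1 − 0.21611722)·4536000000/59 = 3367.7195.
West: Wₕ = 0.14090909; term = 0.14090909²·(1 − 0.08569763)·5064000000/441 = 208460.12.
South: Wₕ = 0.46415663; term = 0.46415663²·(1 − 0.09031916)·3380000000/1531 = 432672.88.
Sum = 1.4561827 × 10^6.
SE = √(1.4561827 × 10^6) = 1206.7.

1206.7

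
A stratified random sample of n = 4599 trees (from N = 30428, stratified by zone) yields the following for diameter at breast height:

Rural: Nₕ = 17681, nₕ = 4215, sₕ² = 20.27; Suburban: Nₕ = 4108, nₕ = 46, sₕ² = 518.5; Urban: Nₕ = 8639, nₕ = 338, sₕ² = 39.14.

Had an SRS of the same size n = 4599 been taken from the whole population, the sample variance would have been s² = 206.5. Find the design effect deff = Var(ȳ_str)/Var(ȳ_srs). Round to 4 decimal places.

Var(ȳ_str) = Σ Wₕ²(1−fₕ)sₕ²/nₕ with Wₕ = Nₕ/30428:
  Rural: (17681/30428)²·(1−4215/17681)·20.27/4215 = 0.0012366727
  Suburban: (4108/30428)²·(1−46/4108)·518.5/46 = 0.2031489
  Urban: (8639/30428)²·(1−338/8639)·39.14/338 = 0.0089691481
  → Var(ȳ_str) = 0.21335472.
Var(ȳ_srs) = (1 − 4599/30428)·206.5/4599 = 0.038114553.
deff = 0.21335472 / 0.038114553 = 5.5977.

5.5977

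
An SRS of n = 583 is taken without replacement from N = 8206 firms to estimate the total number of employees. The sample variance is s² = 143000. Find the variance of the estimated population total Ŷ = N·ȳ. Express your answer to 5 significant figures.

1.5344 × 10^10

Var(Ŷ) = N²·Var(ȳ) = N²·(1 − n/N)·s²/n.
f = 583/8206 = 0.07104558; Var(ȳ) = 0.92895442·143000/583 = 227.85675.
Var(Ŷ) = 8206² · 227.85675 = 1.5343517 × 10^10.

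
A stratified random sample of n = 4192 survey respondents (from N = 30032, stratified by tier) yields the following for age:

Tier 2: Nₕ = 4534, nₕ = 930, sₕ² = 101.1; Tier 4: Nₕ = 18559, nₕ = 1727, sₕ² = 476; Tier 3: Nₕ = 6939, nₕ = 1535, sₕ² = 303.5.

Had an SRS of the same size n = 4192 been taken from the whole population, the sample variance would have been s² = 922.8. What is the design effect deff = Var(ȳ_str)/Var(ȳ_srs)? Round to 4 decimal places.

Var(ȳ_str) = Σ Wₕ²(1−fₕ)sₕ²/nₕ with Wₕ = Nₕ/30032:
  Tier 2: (4534/30032)²·(1−930/4534)·101.1/930 = 0.0019695454
  Tier 4: (18559/30032)²·(1−1727/18559)·476/1727 = 0.09546329
  Tier 3: (6939/30032)²·(1−1535/6939)·303.5/1535 = 0.0082204205
  → Var(ȳ_str) = 0.10565326.
Var(ȳ_srs) = (1 − 4192/30032)·922.8/4192 = 0.18940636.
deff = 0.10565326 / 0.18940636 = 0.5578.

0.5578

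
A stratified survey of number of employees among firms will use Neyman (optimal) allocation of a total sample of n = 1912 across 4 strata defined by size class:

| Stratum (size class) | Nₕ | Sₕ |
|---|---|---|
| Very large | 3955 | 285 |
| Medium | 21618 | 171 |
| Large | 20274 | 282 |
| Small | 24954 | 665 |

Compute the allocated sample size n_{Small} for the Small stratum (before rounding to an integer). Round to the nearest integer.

1169

Neyman allocation: nₕ = n·NₕSₕ / Σⱼ NⱼSⱼ.
Σ NⱼSⱼ = 3955·285 + 21618·171 + 20274·282 + 24954·665 = 2.7135531 × 10^7.
n_{Small} = 1912·24954·665 / (2.7135531 × 10^7) = 1169.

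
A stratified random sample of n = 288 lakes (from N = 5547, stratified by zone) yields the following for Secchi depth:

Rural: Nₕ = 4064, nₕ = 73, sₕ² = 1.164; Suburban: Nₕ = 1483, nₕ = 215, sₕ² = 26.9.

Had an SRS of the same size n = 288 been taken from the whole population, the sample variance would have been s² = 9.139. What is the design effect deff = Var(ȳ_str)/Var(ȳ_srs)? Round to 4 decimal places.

Var(ȳ_str) = Σ Wₕ²(1−fₕ)sₕ²/nₕ with Wₕ = Nₕ/5547:
  Rural: (4064/5547)²·(1−73/4064)·1.164/73 = 0.0084052225
  Suburban: (1483/5547)²·(1−215/1483)·26.9/215 = 0.0076464155
  → Var(ȳ_str) = 0.016051638.
Var(ȳ_srs) = (1 − 288/5547)·9.139/288 = 0.030085082.
deff = 0.016051638 / 0.030085082 = 0.5335.

0.5335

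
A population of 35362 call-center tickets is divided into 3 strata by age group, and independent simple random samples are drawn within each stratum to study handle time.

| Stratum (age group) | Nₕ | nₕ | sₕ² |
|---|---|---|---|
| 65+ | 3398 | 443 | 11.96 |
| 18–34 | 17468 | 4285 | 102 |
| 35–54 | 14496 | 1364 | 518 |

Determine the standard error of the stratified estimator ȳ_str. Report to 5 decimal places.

0.24983

Var(ȳ_str) = Σₕ Wₕ²(1 − fₕ)sₕ²/nₕ with Wₕ = Nₕ/N, N = 35362.
65+: Wₕ = 0.09609185; term = 0.09609185²·(1 − 0.13037081)·11.96/443 = 2.1678772 × 10^-4.
18–34: Wₕ = 0.49397659; term = 0.49397659²·(1 − 0.24530570)·102/4285 = 0.0043836224.
35–54: Wₕ = 0.40993156; term = 0.40993156²·(1 − 0.09409492)·518/1364 = 0.057812374.
Sum = 0.062412784.
SE = √(0.062412784) = 0.24983.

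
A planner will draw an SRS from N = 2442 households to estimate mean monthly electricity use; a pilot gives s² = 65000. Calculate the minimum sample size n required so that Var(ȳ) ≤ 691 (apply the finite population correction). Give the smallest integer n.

91

Without fpc, n₀ = s²/D = 65000/691 = 94.0666.
With fpc, (1 − n/N)·s²/n ≤ D requires n ≥ n₀/(1 + n₀/N) = 94.0666/(1 + 94.0666/2442) = 90.5775.
Rounding up, n = 91.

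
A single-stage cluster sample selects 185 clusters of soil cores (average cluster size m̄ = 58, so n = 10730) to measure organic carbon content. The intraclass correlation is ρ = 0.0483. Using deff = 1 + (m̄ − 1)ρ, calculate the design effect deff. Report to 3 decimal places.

deff = 1 + (58 − 1)·0.0483 = 1 + 2.7531 = 3.7531.

3.753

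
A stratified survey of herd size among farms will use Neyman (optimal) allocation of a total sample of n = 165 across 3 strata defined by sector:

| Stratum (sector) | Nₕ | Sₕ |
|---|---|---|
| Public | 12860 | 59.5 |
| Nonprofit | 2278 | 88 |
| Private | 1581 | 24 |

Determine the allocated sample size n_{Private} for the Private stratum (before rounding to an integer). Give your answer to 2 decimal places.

6.24

Neyman allocation: nₕ = n·NₕSₕ / Σⱼ NⱼSⱼ.
Σ NⱼSⱼ = 12860·59.5 + 2278·88 + 1581·24 = 1.003578 × 10^6.
n_{Private} = 165·1581·24 / (1.003578 × 10^6) = 6.24.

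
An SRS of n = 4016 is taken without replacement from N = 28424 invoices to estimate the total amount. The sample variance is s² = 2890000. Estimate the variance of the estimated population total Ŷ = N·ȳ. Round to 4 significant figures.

4.993 × 10^11

Var(Ŷ) = N²·Var(ȳ) = N²·(1 − n/N)·s²/n.
f = 4016/28424 = 0.14128905; Var(ȳ) = 0.85871095·2890000/4016 = 617.94687.
Var(Ŷ) = 28424² · 617.94687 = 4.9925397 × 10^11.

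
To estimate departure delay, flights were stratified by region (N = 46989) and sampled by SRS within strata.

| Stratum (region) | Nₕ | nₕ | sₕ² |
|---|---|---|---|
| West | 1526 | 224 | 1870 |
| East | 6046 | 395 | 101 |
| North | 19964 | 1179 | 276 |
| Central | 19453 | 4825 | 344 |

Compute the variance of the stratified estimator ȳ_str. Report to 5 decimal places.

Var(ȳ_str) = Σₕ Wₕ²(1 − fₕ)sₕ²/nₕ with Wₕ = Nₕ/N, N = 46989.
West: Wₕ = 0.03247569; term = 0.03247569²·(1 − 0.14678899)·1870/224 = 0.0075121924.
East: Wₕ = 0.12866841; term = 0.12866841²·(1 − 0.06533245)·101/395 = 0.0039566289.
North: Wₕ = 0.42486539; term = 0.42486539²·(1 − 0.05905630)·276/1179 = 0.039761397.
Central: Wₕ = 0.41399051; term = 0.41399051²·(1 − 0.24803372)·344/4825 = 0.0091884077.
Sum = 0.060418626.

0.06042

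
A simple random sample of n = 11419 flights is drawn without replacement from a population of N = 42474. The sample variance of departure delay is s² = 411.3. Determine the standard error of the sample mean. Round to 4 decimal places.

Under SRS without replacement, Var(ȳ) = (1 − f)·s²/n with f = n/N = 11419/42474 = 0.26884682.
Var(ȳ) = (1 − 0.26884682)·411.3/11419 = 0.73115318·0.036018916 = 0.026335345.
SE(ȳ) = √(0.026335345) = 0.1623.

0.1623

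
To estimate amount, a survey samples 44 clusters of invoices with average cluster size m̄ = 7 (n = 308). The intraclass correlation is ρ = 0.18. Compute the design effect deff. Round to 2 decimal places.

2.08

deff = 1 + (7 − 1)·0.18 = 1 + 1.08 = 2.08.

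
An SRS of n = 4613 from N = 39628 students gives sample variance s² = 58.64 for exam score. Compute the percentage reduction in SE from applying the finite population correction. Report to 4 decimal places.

f = n/N = 4613/39628 = 0.11640759.
SE_no-fpc = √(s²/n) = 0.11274707; SE_fpc = √((1−f)s²/n) = 0.10598179.
Ratio = √(1−f) = 0.93999596. Reduction = 100·(1 − 0.93999596) = 6.0004%.

6.0004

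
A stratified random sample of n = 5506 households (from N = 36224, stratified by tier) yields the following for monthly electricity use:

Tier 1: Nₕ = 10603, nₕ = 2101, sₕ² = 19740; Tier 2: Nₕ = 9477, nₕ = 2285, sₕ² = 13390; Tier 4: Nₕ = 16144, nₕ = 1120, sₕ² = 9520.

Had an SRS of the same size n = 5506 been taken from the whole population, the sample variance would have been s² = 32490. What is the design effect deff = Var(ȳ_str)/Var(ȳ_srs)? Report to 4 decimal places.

0.5038

Var(ȳ_str) = Σ Wₕ²(1−fₕ)sₕ²/nₕ with Wₕ = Nₕ/36224:
  Tier 1: (10603/36224)²·(1−2101/10603)·19740/2101 = 0.6454731
  Tier 2: (9477/36224)²·(1−2285/9477)·13390/2285 = 0.30438421
  Tier 4: (16144/36224)²·(1−1120/16144)·9520/1120 = 1.5711688
  → Var(ȳ_str) = 2.5210261.
Var(ȳ_srs) = (1 − 5506/36224)·32490/5506 = 5.0039163.
deff = 2.5210261 / 5.0039163 = 0.5038.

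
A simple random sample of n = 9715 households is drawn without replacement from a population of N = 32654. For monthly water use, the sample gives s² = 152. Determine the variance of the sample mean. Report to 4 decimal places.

0.0110

Under SRS without replacement, Var(ȳ) = (1 − f)·s²/n with f = n/N = 9715/32654 = 0.29751332.
Var(ȳ) = (1 − 0.29751332)·152/9715 = 0.70248668·0.015645908 = 0.010991042.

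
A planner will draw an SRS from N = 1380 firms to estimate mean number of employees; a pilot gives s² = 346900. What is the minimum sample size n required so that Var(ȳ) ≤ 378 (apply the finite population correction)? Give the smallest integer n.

552

Without fpc, n₀ = s²/D = 346900/378 = 917.7249.
With fpc, (1 − n/N)·s²/n ≤ D requires n ≥ n₀/(1 + n₀/N) = 917.7249/(1 + 917.7249/1380) = 551.1802.
Rounding up, n = 552.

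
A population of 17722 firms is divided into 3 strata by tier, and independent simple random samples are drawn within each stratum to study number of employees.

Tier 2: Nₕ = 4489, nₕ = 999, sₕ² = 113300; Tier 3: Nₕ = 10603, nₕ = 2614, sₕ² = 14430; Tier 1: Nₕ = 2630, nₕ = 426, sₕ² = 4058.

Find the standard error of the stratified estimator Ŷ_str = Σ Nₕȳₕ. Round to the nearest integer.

Var(Ŷ_str) = Σₕ Nₕ²(1 − fₕ)sₕ²/nₕ.
Tier 2: 4489²·(1 − 999/4489)·113300/999 = 1.7768037 × 10^9.
Tier 3: 10603²·(1 − 2614/10603)·14430/2614 = 4.67608 × 10^8.
Tier 1: 2630²·(1 − 426/2630)·4058/426 = 5.5216615 × 10^7.
Sum = 2.2996283 × 10^9.
SE = √(2.2996283 × 10^9) = 47954.

47954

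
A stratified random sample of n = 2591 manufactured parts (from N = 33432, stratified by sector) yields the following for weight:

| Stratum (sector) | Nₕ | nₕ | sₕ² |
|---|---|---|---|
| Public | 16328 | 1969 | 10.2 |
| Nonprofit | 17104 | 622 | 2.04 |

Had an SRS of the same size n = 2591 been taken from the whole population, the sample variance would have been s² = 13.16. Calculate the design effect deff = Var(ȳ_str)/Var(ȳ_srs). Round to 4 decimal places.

Var(ȳ_str) = Σ Wₕ²(1−fₕ)sₕ²/nₕ with Wₕ = Nₕ/33432:
  Public: (16328/33432)²·(1−1969/16328)·10.2/1969 = 0.0010866431
  Nonprofit: (17104/33432)²·(1−622/17104)·2.04/622 = 8.2722312 × 10^-4
  → Var(ȳ_str) = 0.0019138662.
Var(ȳ_srs) = (1 − 2591/33432)·13.16/2591 = 0.0046854852.
deff = 0.0019138662 / 0.0046854852 = 0.4085.

0.4085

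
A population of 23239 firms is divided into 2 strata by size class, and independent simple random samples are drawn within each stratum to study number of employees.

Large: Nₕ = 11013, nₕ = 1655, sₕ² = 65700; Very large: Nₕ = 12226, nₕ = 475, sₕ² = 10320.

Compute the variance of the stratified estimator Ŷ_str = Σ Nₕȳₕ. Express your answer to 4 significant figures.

7.213 × 10^9

Var(Ŷ_str) = Σₕ Nₕ²(1 − fₕ)sₕ²/nₕ.
Large: 11013²·(1 − 1655/11013)·65700/1655 = 4.0912503 × 10^9.
Very large: 12226²·(1 − 475/12226)·10320/475 = 3.1213704 × 10^9.
Sum = 7.2126207 × 10^9.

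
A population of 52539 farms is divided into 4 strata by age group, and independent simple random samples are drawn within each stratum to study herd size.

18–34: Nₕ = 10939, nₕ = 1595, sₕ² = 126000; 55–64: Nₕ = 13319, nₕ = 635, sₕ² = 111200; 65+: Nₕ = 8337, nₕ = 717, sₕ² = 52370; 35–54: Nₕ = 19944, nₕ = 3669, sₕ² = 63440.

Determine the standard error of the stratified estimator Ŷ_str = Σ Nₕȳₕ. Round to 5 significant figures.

Var(Ŷ_str) = Σₕ Nₕ²(1 − fₕ)sₕ²/nₕ.
18–34: 10939²·(1 − 1595/10939)·126000/1595 = 8.0745868 × 10^9.
55–64: 13319²·(1 − 635/13319)·111200/635 = 2.9584138 × 10^10.
65+: 8337²·(1 − 717/8337)·52370/717 = 4.6401091 × 10^9.
35–54: 19944²·(1 − 3669/19944)·63440/3669 = 5.6124014 × 10^9.
Sum = 4.7911235 × 10^10.
SE = √(4.7911235 × 10^10) = 218890.

218890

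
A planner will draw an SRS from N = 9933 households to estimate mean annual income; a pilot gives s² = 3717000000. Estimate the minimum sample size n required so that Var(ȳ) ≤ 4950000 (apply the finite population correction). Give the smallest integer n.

Without fpc, n₀ = s²/D = 3717000000/4950000 = 750.9091.
With fpc, (1 − n/N)·s²/n ≤ D requires n ≥ n₀/(1 + n₀/N) = 750.9091/(1 + 750.9091/9933) = 698.1321.
Rounding up, n = 699.

699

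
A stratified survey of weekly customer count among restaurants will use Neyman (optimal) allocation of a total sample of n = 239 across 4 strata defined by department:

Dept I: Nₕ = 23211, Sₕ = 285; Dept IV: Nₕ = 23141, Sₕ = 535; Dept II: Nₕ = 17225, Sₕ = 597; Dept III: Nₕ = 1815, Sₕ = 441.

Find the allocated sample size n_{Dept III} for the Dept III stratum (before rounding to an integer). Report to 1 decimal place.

Neyman allocation: nₕ = n·NₕSₕ / Σⱼ NⱼSⱼ.
Σ NⱼSⱼ = 23211·285 + 23141·535 + 17225·597 + 1815·441 = 3.007931 × 10^7.
n_{Dept III} = 239·1815·441 / (3.007931 × 10^7) = 6.4.

6.4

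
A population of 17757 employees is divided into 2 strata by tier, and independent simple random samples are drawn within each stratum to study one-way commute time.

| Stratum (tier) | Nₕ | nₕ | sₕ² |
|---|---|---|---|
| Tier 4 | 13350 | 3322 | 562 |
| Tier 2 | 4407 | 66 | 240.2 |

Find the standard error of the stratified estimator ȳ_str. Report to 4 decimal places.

Var(ȳ_str) = Σₕ Wₕ²(1 − fₕ)sₕ²/nₕ with Wₕ = Nₕ/N, N = 17757.
Tier 4: Wₕ = 0.75181619; term = 0.75181619²·(1 − 0.24883895)·562/3322 = 0.071827887.
Tier 2: Wₕ = 0.24818381; term = 0.24818381²·(1 − 0.01497617)·240.2/66 = 0.22081202.
Sum = 0.29263991.
SE = √(0.29263991) = 0.5410.

0.5410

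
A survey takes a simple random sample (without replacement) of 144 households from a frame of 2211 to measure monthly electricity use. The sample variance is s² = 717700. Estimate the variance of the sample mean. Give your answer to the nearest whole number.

Under SRS without replacement, Var(ȳ) = (1 − f)·s²/n with f = n/N = 144/2211 = 0.06512890.
Var(ȳ) = (1 − 0.06512890)·717700/144 = 0.93487110·4984.0278 = 4659.4235.

4659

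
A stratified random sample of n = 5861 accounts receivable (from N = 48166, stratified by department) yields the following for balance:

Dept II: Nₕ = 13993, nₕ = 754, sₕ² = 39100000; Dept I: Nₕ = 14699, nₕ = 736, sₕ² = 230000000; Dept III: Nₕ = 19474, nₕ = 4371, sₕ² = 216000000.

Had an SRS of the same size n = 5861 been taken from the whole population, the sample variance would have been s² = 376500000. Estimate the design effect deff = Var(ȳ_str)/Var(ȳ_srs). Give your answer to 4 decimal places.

Var(ȳ_str) = Σ Wₕ²(1−fₕ)sₕ²/nₕ with Wₕ = Nₕ/48166:
  Dept II: (13993/48166)²·(1−754/13993)·39100000/754 = 4140.8573
  Dept I: (14699/48166)²·(1−736/14699)·230000000/736 = 27646.196
  Dept III: (19474/48166)²·(1−4371/19474)·216000000/4371 = 6264.8427
  → Var(ȳ_str) = 38051.896.
Var(ȳ_srs) = (1 − 5861/48166)·376500000/5861 = 56421.467.
deff = 38051.896 / 56421.467 = 0.6744.

0.6744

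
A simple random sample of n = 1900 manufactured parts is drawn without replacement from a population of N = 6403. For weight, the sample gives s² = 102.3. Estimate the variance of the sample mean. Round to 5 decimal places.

Under SRS without replacement, Var(ȳ) = (1 − f)·s²/n with f = n/N = 1900/6403 = 0.29673591.
Var(ȳ) = (1 − 0.29673591)·102.3/1900 = 0.70326409·0.053842105 = 0.037865219.

0.03787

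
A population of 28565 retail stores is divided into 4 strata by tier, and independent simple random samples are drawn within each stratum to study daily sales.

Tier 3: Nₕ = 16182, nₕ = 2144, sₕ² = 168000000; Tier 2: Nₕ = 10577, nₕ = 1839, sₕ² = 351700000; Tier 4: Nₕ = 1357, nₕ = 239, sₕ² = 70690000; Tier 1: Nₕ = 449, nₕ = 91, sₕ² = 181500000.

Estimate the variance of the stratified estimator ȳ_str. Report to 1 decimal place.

Var(ȳ_str) = Σₕ Wₕ²(1 − fₕ)sₕ²/nₕ with Wₕ = Nₕ/N, N = 28565.
Tier 3: Wₕ = 0.56649746; term = 0.56649746²·(1 − 0.13249289)·168000000/2144 = 21814.913.
Tier 2: Wₕ = 0.37027831; term = 0.37027831²·(1 − 0.17386783)·351700000/1839 = 21661.909.
Tier 4: Wₕ = 0.04750569; term = 0.04750569²·(1 − 0.17612380)·70690000/239 = 549.93742.
Tier 1: Wₕ = 0.01571854; term = 0.01571854²·(1 − 0.20267261)·181500000/91 = 392.91277.
Sum = 44419.672.

44419.7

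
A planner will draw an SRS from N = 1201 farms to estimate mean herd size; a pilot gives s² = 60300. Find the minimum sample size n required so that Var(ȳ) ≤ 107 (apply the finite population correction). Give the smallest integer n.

Without fpc, n₀ = s²/D = 60300/107 = 563.5514.
With fpc, (1 − n/N)·s²/n ≤ D requires n ≥ n₀/(1 + n₀/N) = 563.5514/(1 + 563.5514/1201) = 383.5679.
Rounding up, n = 384.

384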